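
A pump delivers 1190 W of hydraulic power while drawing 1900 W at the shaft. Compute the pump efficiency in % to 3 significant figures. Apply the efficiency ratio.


Approach: apply the efficiency ratio, eta = (P_out/P_in)*100.
eta = (1190 / 1900) * 100 = 62.6 %
Therefore the pump efficiency = 62.6 %.


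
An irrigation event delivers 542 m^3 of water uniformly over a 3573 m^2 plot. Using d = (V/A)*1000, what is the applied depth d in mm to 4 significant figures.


d = (542 / 3573) * 1000 = 151.7 mm
Therefore the applied depth d = 151.7 mm.


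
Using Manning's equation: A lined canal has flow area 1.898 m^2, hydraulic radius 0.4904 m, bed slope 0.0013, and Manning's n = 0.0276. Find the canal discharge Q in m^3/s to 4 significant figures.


Approach: apply Manning's equation, Q = (1/n)*A*R^(2/3)*S^(1/2).
Q = (1/0.0276) * 1.898 * 0.4904^(2/3) * 0.0013^(1/2) = 1.542 m^3/s
Therefore the canal discharge Q = 1.542 m^3/s.


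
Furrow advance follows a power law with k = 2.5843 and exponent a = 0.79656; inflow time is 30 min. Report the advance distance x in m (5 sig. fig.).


Approach: apply the power-law advance function, x = k*t^a.
x = 2.5843 * 30^0.79656 = 38.811 m
Therefore the advance distance x = 38.811 m.


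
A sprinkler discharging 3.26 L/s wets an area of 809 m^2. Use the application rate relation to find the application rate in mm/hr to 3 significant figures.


Approach: apply the application rate relation, rate = (Q/A)*3600.
rate = (3.26 / 809) * 3600 = 14.5 mm/hr
Therefore the application rate = 14.5 mm/hr.


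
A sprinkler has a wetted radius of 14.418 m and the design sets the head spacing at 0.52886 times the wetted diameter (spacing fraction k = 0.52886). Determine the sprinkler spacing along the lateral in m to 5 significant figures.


Approach: apply the sprinkler spacing rule (spacing as a fraction of wetted diameter), S = k*(2*R).
S = 0.52886 * (2 * 14.418) = 15.250 m
Therefore the sprinkler spacing along the lateral = 15.250 m.


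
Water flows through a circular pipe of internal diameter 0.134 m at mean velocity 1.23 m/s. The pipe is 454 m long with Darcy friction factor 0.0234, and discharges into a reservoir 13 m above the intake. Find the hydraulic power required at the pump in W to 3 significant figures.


Approach: apply continuity + Darcy-Weisbach + hydraulic power, Q = A*v; hf = f*(L/D)*(v^2/(2g)); H = static + hf; P = rho*g*Q*H.
Step 1 — flow rate (continuity, Q = A*v):
  A = pi*(0.134/2)^2 = 0.014103 m^2
  Q = 0.014103 * 1.23 = 0.017346 m^3/s
Step 2 — friction head loss (Darcy-Weisbach):
  hf = 0.0234 * (454/0.134) * (1.23^2 / (2*9.81))
  hf = 6.1133 m
Step 3 — total head: H = 13 + 6.1133 = 19.113 m
Step 4 — hydraulic power (P = rho*g*Q*H):
  P = 1000 * 9.81 * 0.017346 * 19.113 = 3250 W
Therefore the hydraulic power required at the pump = 3250 W.


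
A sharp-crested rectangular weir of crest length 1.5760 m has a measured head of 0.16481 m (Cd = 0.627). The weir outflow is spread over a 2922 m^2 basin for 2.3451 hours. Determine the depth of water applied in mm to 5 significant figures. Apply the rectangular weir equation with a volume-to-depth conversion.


Approach: apply the rectangular weir equation with a volume-to-depth conversion, Q = (2/3)*Cd*L*sqrt(2g)*H^1.5; d = Q*t/A * 1000.
Step 1 — weir discharge:
  Q = (2/3)*0.627*1.5760*sqrt(2*9.81)*0.16481^1.5 = 0.1952348 m^3/s
Step 2 — volume: V = 0.1952348 * 2.3451*3600 = 1648.243 m^3
Step 3 — depth: d = V/A * 1000 = 1648.243/2922 * 1000 = 564.08 mm
Therefore the depth of water applied = 564.08 mm.


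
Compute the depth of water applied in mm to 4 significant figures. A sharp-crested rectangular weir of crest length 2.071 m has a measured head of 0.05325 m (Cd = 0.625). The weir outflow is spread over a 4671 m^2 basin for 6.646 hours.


Approach: apply the rectangular weir equation with a volume-to-depth conversion, Q = (2/3)*Cd*L*sqrt(2g)*H^1.5; d = Q*t/A * 1000.
Step 1 — weir discharge:
  Q = (2/3)*0.625*2.071*sqrt(2*9.81)*0.05325^1.5 = 0.0469675 m^3/s
Step 2 — volume: V = 0.0469675 * 6.646*3600 = 1123.73 m^3
Step 3 — depth: d = V/A * 1000 = 1123.73/4671 * 1000 = 240.6 mm
Therefore the depth of water applied = 240.6 mm.


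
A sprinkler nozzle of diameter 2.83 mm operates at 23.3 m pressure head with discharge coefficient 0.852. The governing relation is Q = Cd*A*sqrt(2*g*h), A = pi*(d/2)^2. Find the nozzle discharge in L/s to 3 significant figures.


A = pi*(2.83e-3/2)^2 = 6.2902e-06 m^2
Q = 0.852 * 6.2902e-06 * sqrt(2*9.81*23.3) * 1000 = 0.115 L/s
Therefore the nozzle discharge = 0.115 L/s.


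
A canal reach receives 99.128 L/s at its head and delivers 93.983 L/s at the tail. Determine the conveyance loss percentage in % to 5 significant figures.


Approach: apply the conveyance loss ratio, loss% = ((Q_head - Q_tail)/Q_head)*100.
loss = ((99.128 - 93.983)/99.128)*100 = 5.1903 %
Therefore the conveyance loss percentage = 5.1903 %.


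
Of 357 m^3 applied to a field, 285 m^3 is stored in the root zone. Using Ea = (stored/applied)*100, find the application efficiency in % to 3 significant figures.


Ea = (285/357)*100 = 79.8 %
Therefore the application efficiency = 79.8 %.


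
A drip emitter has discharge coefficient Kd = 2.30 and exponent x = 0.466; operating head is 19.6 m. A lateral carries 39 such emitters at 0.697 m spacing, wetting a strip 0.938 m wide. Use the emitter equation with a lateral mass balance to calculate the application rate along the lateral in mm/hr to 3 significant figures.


Approach: apply the emitter equation with a lateral mass balance, q = Kd*h^x; Q = n*q; rate = Q/(n*spacing*width).
Step 1 — single emitter flow (q = Kd*h^x):
  q = 2.30 * 19.6^0.466 = 9.2028 L/hr
Step 2 — total lateral flow: Q = 39 * 9.2028 = 358.91 L/hr
Step 3 — wetted area: A = 39 * 0.697 * 0.938 = 25.498 m^2
Step 4 — application rate: Q/A = 358.91/25.498 = 14.1 mm/hr
Therefore the application rate along the lateral = 14.1 mm/hr.


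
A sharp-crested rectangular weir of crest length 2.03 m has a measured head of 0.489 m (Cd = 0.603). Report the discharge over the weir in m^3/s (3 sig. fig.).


Approach: apply the rectangular weir equation, Q = (2/3)*Cd*L*sqrt(2g)*H^1.5.
Q = (2/3)*0.603*2.03*sqrt(2*9.81)*0.489^1.5 = 1.24 m^3/s
Therefore the discharge over the weir = 1.24 m^3/s.


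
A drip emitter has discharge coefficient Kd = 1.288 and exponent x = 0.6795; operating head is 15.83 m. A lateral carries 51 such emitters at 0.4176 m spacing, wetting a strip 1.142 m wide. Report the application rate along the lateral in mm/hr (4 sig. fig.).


Approach: apply the emitter equation with a lateral mass balance, q = Kd*h^x; Q = n*q; rate = Q/(n*spacing*width).
Step 1 — single emitter flow (q = Kd*h^x):
  q = 1.288 * 15.83^0.6795 = 8.41324 L/hr
Step 2 — total lateral flow: Q = 51 * 8.41324 = 429.075 L/hr
Step 3 — wetted area: A = 51 * 0.4176 * 1.142 = 24.3219 m^2
Step 4 — application rate: Q/A = 429.075/24.3219 = 17.64 mm/hr
Therefore the application rate along the lateral = 17.64 mm/hr.


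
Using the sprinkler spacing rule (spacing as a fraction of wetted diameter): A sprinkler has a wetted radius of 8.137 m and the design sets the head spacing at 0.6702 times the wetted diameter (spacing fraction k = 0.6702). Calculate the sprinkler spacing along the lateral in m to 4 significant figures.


Approach: apply the sprinkler spacing rule (spacing as a fraction of wetted diameter), S = k*(2*R).
S = 0.6702 * (2 * 8.137) = 10.91 m
Therefore the sprinkler spacing along the lateral = 10.91 m.


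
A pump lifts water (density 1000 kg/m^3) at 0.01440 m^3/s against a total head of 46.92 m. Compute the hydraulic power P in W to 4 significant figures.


Approach: apply the hydraulic power relation, P = rho*g*Q*H.
P = 1000 * 9.81 * 0.01440 * 46.92 = 6628 W
Therefore the hydraulic power P = 6628 W.


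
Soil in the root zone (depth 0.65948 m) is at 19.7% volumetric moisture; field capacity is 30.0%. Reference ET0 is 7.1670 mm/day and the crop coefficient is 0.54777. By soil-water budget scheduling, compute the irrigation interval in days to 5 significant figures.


Approach: apply soil-water budget scheduling, SMD = (FC-theta)/100*depth*1000; ETc = ET0*Kc; interval = SMD/ETc.
Step 1 — soil moisture deficit:
  SMD = (30.0 - 19.7)/100 * 0.65948 * 1000 = 67.92644 mm
Step 2 — daily crop ET (ETc = ET0*Kc):
  ETc = 7.1670 * 0.54777 = 3.925868 mm/day
Step 3 — irrigation interval (SMD/ETc):
  interval = 67.92644 / 3.925868 = 17.302 days
Therefore the irrigation interval = 17.302 days.


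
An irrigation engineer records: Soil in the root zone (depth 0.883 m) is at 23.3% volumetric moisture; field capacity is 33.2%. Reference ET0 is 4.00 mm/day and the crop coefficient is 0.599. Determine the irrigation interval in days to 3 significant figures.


Approach: apply soil-water budget scheduling, SMD = (FC-theta)/100*depth*1000; ETc = ET0*Kc; interval = SMD/ETc.
Step 1 — soil moisture deficit:
  SMD = (33.2 - 23.3)/100 * 0.883 * 1000 = 87.417 mm
Step 2 — daily crop ET (ETc = ET0*Kc):
  ETc = 4.00 * 0.599 = 2.3960 mm/day
Step 3 — irrigation interval (SMD/ETc):
  interval = 87.417 / 2.3960 = 36.5 days
Therefore the irrigation interval = 36.5 days.


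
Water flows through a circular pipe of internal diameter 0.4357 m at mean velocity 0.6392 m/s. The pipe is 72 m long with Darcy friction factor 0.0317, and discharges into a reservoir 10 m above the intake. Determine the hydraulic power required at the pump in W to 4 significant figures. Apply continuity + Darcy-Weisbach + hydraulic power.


Approach: apply continuity + Darcy-Weisbach + hydraulic power, Q = A*v; hf = f*(L/D)*(v^2/(2g)); H = static + hf; P = rho*g*Q*H.
Step 1 — flow rate (continuity, Q = A*v):
  A = pi*(0.4357/2)^2 = 0.149096 m^2
  Q = 0.149096 * 0.6392 = 0.0953019 m^3/s
Step 2 — friction head loss (Darcy-Weisbach):
  hf = 0.0317 * (72/0.4357) * (0.6392^2 / (2*9.81))
  hf = 0.109088 m
Step 3 — total head: H = 10 + 0.109088 = 10.1091 m
Step 4 — hydraulic power (P = rho*g*Q*H):
  P = 1000 * 9.81 * 0.0953019 * 10.1091 = 9451 W
Therefore the hydraulic power required at the pump = 9451 W.


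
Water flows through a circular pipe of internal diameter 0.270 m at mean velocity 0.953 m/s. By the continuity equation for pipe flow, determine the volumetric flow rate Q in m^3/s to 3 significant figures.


Approach: apply the continuity equation for pipe flow, Q = A * v with A = pi*(D/2)^2.
A = pi*(0.270/2)^2 = 0.057256 m^2
Q = 0.057256 * 0.953 = 0.0546 m^3/s
Therefore the volumetric flow rate Q = 0.0546 m^3/s.


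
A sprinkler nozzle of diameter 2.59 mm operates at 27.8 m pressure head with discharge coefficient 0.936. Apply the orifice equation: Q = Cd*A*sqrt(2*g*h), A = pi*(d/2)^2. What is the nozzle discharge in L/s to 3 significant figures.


A = pi*(2.59e-3/2)^2 = 5.2685e-06 m^2
Q = 0.936 * 5.2685e-06 * sqrt(2*9.81*27.8) * 1000 = 0.115 L/s
Therefore the nozzle discharge = 0.115 L/s.


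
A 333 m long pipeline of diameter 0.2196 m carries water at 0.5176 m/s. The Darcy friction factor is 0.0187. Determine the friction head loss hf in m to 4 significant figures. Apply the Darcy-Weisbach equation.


Approach: apply the Darcy-Weisbach equation, hf = f*(L/D)*(v^2/(2g)).
hf = 0.0187 * (333/0.2196) * (0.5176^2 / (2*9.81))
hf = 0.3872 m
Therefore the friction head loss hf = 0.3872 m.


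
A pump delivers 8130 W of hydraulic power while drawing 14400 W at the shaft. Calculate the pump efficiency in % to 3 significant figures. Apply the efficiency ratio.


Approach: apply the efficiency ratio, eta = (P_out/P_in)*100.
eta = (8130 / 14400) * 100 = 56.5 %
Therefore the pump efficiency = 56.5 %.


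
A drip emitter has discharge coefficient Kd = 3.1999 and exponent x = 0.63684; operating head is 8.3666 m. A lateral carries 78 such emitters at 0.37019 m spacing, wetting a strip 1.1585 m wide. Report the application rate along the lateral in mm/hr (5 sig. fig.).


Approach: apply the emitter equation with a lateral mass balance, q = Kd*h^x; Q = n*q; rate = Q/(n*spacing*width).
Step 1 — single emitter flow (q = Kd*h^x):
  q = 3.1999 * 8.3666^0.63684 = 12.37806 L/hr
Step 2 — total lateral flow: Q = 78 * 12.37806 = 965.4885 L/hr
Step 3 — wetted area: A = 78 * 0.37019 * 1.1585 = 33.45148 m^2
Step 4 — application rate: Q/A = 965.4885/33.45148 = 28.862 mm/hr
Therefore the application rate along the lateral = 28.862 mm/hr.


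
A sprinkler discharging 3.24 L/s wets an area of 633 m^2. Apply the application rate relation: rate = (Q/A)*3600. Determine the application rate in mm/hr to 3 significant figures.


rate = (3.24 / 633) * 3600 = 18.4 mm/hr
Therefore the application rate = 18.4 mm/hr.


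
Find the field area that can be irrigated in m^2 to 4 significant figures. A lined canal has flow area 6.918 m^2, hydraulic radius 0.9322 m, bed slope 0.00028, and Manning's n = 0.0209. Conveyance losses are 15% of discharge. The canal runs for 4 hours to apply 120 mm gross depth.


Approach: apply Manning's equation with a conveyance and depth budget, Q = (1/n)*A*R^(2/3)*S^(1/2); Q_field = Q*(1-loss); Area = Q_field*t/(d/1000).
Step 1 — canal discharge (Manning's equation):
  Q = (1/0.0209) * 6.918 * 0.9322^(2/3) * 0.00028^(1/2) = 5.28550 m^3/s
Step 2 — delivered flow: Q_field = 5.28550*(1 - 15/100) = 4.49267 m^3/s
Step 3 — volume delivered: V = 4.49267 * 4*3600 = 64694.5 m^3
Step 4 — area served: A = V / (depth/1000) = 64694.5 / 0.12 = 539100 m^2
Therefore the field area that can be irrigated = 539100 m^2.


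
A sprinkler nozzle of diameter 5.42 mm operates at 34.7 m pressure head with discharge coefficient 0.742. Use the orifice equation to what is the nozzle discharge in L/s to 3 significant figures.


Approach: apply the orifice equation, Q = Cd*A*sqrt(2*g*h), A = pi*(d/2)^2.
A = pi*(5.42e-3/2)^2 = 2.3072e-05 m^2
Q = 0.742 * 2.3072e-05 * sqrt(2*9.81*34.7) * 1000 = 0.447 L/s
Therefore the nozzle discharge = 0.447 L/s.


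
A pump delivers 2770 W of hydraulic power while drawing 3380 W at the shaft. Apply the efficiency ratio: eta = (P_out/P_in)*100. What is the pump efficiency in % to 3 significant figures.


eta = (2770 / 3380) * 100 = 82.0 %
Therefore the pump efficiency = 82.0 %.


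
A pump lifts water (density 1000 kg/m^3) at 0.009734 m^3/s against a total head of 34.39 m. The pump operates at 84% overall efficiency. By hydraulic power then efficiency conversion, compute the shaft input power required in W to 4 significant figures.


Approach: apply hydraulic power then efficiency conversion, P = rho*g*Q*H; P_in = P/eta.
Step 1 — hydraulic power (P = rho*g*Q*H):
  P = 1000 * 9.81 * 0.009734 * 34.39 = 3283.92 W
Step 2 — input power: P_in = P/eta = 3283.92 / 0.84 = 3909 W
Therefore the shaft input power required = 3909 W.


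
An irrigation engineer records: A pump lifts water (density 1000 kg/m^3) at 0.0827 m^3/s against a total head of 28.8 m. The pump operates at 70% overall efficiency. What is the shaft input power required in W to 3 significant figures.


Approach: apply hydraulic power then efficiency conversion, P = rho*g*Q*H; P_in = P/eta.
Step 1 — hydraulic power (P = rho*g*Q*H):
  P = 1000 * 9.81 * 0.0827 * 28.8 = 23365 W
Step 2 — input power: P_in = P/eta = 23365 / 0.7 = 33400 W
Therefore the shaft input power required = 33400 W.


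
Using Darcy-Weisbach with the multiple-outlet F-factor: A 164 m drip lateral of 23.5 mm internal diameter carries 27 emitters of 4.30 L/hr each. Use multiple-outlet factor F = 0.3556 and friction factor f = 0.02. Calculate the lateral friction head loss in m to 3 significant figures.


Approach: apply Darcy-Weisbach with the multiple-outlet F-factor, Q = n*q/(3600*1000) m^3/s; v = Q/A; hf = F*f*(L/D)*(v^2/(2g)).
Q = 27*4.30/(3600*1000) = 3.2250e-05 m^3/s
A = pi*(23.5e-3/2)^2 = 4.3374e-04 m^2, so v = Q/A = 0.074354 m/s
hf = 0.3556*0.02*(164/0.0235)*(0.074354^2/(2*9.81)) = 0.0140 m
Therefore the lateral friction head loss = 0.0140 m.


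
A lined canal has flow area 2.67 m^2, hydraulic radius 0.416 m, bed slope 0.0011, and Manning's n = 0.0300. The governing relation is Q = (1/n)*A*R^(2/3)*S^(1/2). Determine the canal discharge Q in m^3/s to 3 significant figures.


Q = (1/0.0300) * 2.67 * 0.416^(2/3) * 0.0011^(1/2) = 1.64 m^3/s
Therefore the canal discharge Q = 1.64 m^3/s.


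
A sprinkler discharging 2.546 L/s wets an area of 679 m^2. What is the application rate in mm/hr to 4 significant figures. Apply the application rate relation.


Approach: apply the application rate relation, rate = (Q/A)*3600.
rate = (2.546 / 679) * 3600 = 13.50 mm/hr
Therefore the application rate = 13.50 mm/hr.


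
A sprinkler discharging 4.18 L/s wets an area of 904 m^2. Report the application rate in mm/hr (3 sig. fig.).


Approach: apply the application rate relation, rate = (Q/A)*3600.
rate = (4.18 / 904) * 3600 = 16.6 mm/hr
Therefore the application rate = 16.6 mm/hr.


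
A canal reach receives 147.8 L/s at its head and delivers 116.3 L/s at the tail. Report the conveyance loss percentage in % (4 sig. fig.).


Approach: apply the conveyance loss ratio, loss% = ((Q_head - Q_tail)/Q_head)*100.
loss = ((147.8 - 116.3)/147.8)*100 = 21.31 %
Therefore the conveyance loss percentage = 21.31 %.


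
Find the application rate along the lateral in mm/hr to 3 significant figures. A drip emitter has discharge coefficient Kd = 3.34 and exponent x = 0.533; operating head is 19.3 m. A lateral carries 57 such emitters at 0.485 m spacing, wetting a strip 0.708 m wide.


Approach: apply the emitter equation with a lateral mass balance, q = Kd*h^x; Q = n*q; rate = Q/(n*spacing*width).
Step 1 — single emitter flow (q = Kd*h^x):
  q = 3.34 * 19.3^0.533 = 16.179 L/hr
Step 2 — total lateral flow: Q = 57 * 16.179 = 922.20 L/hr
Step 3 — wetted area: A = 57 * 0.485 * 0.708 = 19.573 m^2
Step 4 — application rate: Q/A = 922.20/19.573 = 47.1 mm/hr
Therefore the application rate along the lateral = 47.1 mm/hr.


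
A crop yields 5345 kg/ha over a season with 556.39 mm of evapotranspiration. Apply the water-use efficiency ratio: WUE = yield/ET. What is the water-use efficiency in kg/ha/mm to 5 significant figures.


WUE = 5345 / 556.39 = 9.6066 kg/ha/mm
Therefore the water-use efficiency = 9.6066 kg/ha/mm.


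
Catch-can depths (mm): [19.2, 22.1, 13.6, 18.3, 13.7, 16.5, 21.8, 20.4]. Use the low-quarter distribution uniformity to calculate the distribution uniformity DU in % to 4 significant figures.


Approach: apply the low-quarter distribution uniformity, DU = (mean of lowest quarter of readings / overall mean)*100.
sorted lowest 2 of 8: [13.6, 13.7] -> mean = 13.6500 mm
overall mean = 18.2000 mm
DU = (13.6500/18.2000)*100 = 75.00 %
Therefore the distribution uniformity DU = 75.00 %.


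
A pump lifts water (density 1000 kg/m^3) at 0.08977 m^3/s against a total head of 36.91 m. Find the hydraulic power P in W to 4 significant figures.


Approach: apply the hydraulic power relation, P = rho*g*Q*H.
P = 1000 * 9.81 * 0.08977 * 36.91 = 32500 W
Therefore the hydraulic power P = 32500 W.


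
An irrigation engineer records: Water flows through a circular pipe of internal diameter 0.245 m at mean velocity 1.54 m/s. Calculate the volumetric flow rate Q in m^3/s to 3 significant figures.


Approach: apply the continuity equation for pipe flow, Q = A * v with A = pi*(D/2)^2.
A = pi*(0.245/2)^2 = 0.047144 m^2
Q = 0.047144 * 1.54 = 0.0726 m^3/s
Therefore the volumetric flow rate Q = 0.0726 m^3/s.


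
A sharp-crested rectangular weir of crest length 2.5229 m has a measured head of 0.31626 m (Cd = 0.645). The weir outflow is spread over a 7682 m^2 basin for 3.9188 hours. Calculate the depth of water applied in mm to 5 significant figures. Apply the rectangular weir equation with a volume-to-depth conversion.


Approach: apply the rectangular weir equation with a volume-to-depth conversion, Q = (2/3)*Cd*L*sqrt(2g)*H^1.5; d = Q*t/A * 1000.
Step 1 — weir discharge:
  Q = (2/3)*0.645*2.5229*sqrt(2*9.81)*0.31626^1.5 = 0.8546423 m^3/s
Step 2 — volume: V = 0.8546423 * 3.9188*3600 = 12057.02 m^3
Step 3 — depth: d = V/A * 1000 = 12057.02/7682 * 1000 = 1569.5 mm
Therefore the depth of water applied = 1569.5 mm.


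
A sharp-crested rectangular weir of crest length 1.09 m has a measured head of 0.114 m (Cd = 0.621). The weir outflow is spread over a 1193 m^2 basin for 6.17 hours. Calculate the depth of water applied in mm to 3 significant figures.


Approach: apply the rectangular weir equation with a volume-to-depth conversion, Q = (2/3)*Cd*L*sqrt(2g)*H^1.5; d = Q*t/A * 1000.
Step 1 — weir discharge:
  Q = (2/3)*0.621*1.09*sqrt(2*9.81)*0.114^1.5 = 0.076937 m^3/s
Step 2 — volume: V = 0.076937 * 6.17*3600 = 1708.9 m^3
Step 3 — depth: d = V/A * 1000 = 1708.9/1193 * 1000 = 1430 mm
Therefore the depth of water applied = 1430 mm.


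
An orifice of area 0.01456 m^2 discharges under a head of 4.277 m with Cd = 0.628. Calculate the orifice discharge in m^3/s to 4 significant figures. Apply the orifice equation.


Approach: apply the orifice equation, Q = Cd*A*sqrt(2*g*h).
Q = 0.628 * 0.01456 * sqrt(2*9.81*4.277) = 0.08376 m^3/s
Therefore the orifice discharge = 0.08376 m^3/s.


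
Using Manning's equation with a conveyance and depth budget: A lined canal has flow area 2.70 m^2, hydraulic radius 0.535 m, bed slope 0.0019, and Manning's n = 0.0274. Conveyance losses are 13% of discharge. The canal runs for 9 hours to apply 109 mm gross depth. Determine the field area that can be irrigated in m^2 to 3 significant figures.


Approach: apply Manning's equation with a conveyance and depth budget, Q = (1/n)*A*R^(2/3)*S^(1/2); Q_field = Q*(1-loss); Area = Q_field*t/(d/1000).
Step 1 — canal discharge (Manning's equation):
  Q = (1/0.0274) * 2.70 * 0.535^(2/3) * 0.0019^(1/2) = 2.8307 m^3/s
Step 2 — delivered flow: Q_field = 2.8307*(1 - 13/100) = 2.4627 m^3/s
Step 3 — volume delivered: V = 2.4627 * 9*3600 = 79792 m^3
Step 4 — area served: A = V / (depth/1000) = 79792 / 0.109 = 732000 m^2
Therefore the field area that can be irrigated = 732000 m^2.


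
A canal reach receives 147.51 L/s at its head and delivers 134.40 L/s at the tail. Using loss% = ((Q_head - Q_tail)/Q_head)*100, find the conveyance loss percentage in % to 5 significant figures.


loss = ((147.51 - 134.40)/147.51)*100 = 8.8875 %
Therefore the conveyance loss percentage = 8.8875 %.


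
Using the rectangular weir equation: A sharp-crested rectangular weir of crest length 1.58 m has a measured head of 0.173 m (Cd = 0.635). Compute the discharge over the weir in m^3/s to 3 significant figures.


Approach: apply the rectangular weir equation, Q = (2/3)*Cd*L*sqrt(2g)*H^1.5.
Q = (2/3)*0.635*1.58*sqrt(2*9.81)*0.173^1.5 = 0.213 m^3/s
Therefore the discharge over the weir = 0.213 m^3/s.


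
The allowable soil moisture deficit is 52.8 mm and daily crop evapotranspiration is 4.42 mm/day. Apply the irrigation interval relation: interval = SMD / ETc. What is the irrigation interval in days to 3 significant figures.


interval = 52.8 / 4.42 = 11.9 days
Therefore the irrigation interval = 11.9 days.


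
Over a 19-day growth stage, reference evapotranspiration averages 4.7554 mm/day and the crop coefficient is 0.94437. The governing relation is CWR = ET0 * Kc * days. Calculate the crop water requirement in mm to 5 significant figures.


CWR = 4.7554 * 0.94437 * 19 = 85.326 mm
Therefore the crop water requirement = 85.326 mm.


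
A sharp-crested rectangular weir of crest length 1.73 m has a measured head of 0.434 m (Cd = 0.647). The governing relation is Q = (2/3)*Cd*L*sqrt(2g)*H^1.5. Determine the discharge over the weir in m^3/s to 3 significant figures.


Q = (2/3)*0.647*1.73*sqrt(2*9.81)*0.434^1.5 = 0.945 m^3/s
Therefore the discharge over the weir = 0.945 m^3/s.


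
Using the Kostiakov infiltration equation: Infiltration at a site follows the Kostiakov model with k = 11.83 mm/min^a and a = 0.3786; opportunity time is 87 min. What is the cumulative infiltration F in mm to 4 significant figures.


Approach: apply the Kostiakov infiltration equation, F = k*t^a.
F = 11.83 * 87^0.3786 = 64.16 mm
Therefore the cumulative infiltration F = 64.16 mm.


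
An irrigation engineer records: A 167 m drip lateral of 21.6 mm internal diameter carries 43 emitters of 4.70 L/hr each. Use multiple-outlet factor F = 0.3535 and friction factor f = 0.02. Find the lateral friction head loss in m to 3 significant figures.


Approach: apply Darcy-Weisbach with the multiple-outlet F-factor, Q = n*q/(3600*1000) m^3/s; v = Q/A; hf = F*f*(L/D)*(v^2/(2g)).
Q = 43*4.70/(3600*1000) = 5.6139e-05 m^3/s
A = pi*(21.6e-3/2)^2 = 3.6644e-04 m^2, so v = Q/A = 0.15320 m/s
hf = 0.3535*0.02*(167/0.0216)*(0.15320^2/(2*9.81)) = 0.0654 m
Therefore the lateral friction head loss = 0.0654 m.


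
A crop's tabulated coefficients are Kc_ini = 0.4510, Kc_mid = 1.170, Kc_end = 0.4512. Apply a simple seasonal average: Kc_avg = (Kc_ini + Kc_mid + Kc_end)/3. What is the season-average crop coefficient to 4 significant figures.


Kc_avg = (0.4510 + 1.170 + 0.4512)/3 = 0.6907
Therefore the season-average crop coefficient = 0.6907.


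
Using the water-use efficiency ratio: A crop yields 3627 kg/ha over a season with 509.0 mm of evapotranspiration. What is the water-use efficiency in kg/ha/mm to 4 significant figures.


Approach: apply the water-use efficiency ratio, WUE = yield/ET.
WUE = 3627 / 509.0 = 7.126 kg/ha/mm
Therefore the water-use efficiency = 7.126 kg/ha/mm.


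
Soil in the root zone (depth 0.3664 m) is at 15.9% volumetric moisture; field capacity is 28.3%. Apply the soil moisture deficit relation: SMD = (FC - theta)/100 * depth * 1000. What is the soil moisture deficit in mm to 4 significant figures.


SMD = (28.3 - 15.9)/100 * 0.3664 * 1000 = 45.43 mm
Therefore the soil moisture deficit = 45.43 mm.


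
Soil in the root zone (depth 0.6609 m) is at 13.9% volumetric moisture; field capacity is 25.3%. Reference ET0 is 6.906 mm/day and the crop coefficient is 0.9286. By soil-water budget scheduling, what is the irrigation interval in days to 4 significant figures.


Approach: apply soil-water budget scheduling, SMD = (FC-theta)/100*depth*1000; ETc = ET0*Kc; interval = SMD/ETc.
Step 1 — soil moisture deficit:
  SMD = (25.3 - 13.9)/100 * 0.6609 * 1000 = 75.3426 mm
Step 2 — daily crop ET (ETc = ET0*Kc):
  ETc = 6.906 * 0.9286 = 6.41291 mm/day
Step 3 — irrigation interval (SMD/ETc):
  interval = 75.3426 / 6.41291 = 11.75 days
Therefore the irrigation interval = 11.75 days.


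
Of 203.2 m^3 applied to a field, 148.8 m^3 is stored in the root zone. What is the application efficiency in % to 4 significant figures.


Approach: apply the application efficiency ratio, Ea = (stored/applied)*100.
Ea = (148.8/203.2)*100 = 73.23 %
Therefore the application efficiency = 73.23 %.


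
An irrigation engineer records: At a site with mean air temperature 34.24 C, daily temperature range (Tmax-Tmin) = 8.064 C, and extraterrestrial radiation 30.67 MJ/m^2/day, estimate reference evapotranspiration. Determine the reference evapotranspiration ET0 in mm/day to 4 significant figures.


Approach: apply the Hargreaves-Samani method, ET0 = 0.0023*(Tmean+17.8)*sqrt(Tmax-Tmin)*0.408*Ra.
ET0 = 0.0023*(34.24+17.8)*sqrt(8.064)*0.408*30.67 = 4.253 mm/day
Therefore the reference evapotranspiration ET0 = 4.253 mm/day.


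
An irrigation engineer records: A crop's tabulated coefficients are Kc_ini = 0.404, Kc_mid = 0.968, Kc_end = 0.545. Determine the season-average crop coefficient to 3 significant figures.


Approach: apply a simple seasonal average, Kc_avg = (Kc_ini + Kc_mid + Kc_end)/3.
Kc_avg = (0.404 + 0.968 + 0.545)/3 = 0.639
Therefore the season-average crop coefficient = 0.639.


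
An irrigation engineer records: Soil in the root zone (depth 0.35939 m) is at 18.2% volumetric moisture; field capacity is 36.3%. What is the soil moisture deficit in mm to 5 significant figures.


Approach: apply the soil moisture deficit relation, SMD = (FC - theta)/100 * depth * 1000.
SMD = (36.3 - 18.2)/100 * 0.35939 * 1000 = 65.050 mm
Therefore the soil moisture deficit = 65.050 mm.


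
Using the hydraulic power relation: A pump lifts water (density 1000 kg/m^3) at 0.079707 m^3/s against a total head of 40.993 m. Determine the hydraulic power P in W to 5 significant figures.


Approach: apply the hydraulic power relation, P = rho*g*Q*H.
P = 1000 * 9.81 * 0.079707 * 40.993 = 32053 W
Therefore the hydraulic power P = 32053 W.


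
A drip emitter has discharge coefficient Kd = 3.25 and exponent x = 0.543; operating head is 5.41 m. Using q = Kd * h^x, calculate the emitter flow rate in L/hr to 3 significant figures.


q = 3.25 * 5.41^0.543 = 8.13 L/hr
Therefore the emitter flow rate = 8.13 L/hr.


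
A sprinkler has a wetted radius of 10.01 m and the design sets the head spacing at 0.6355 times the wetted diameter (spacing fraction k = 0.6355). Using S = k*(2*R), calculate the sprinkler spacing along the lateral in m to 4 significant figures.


S = 0.6355 * (2 * 10.01) = 12.72 m
Therefore the sprinkler spacing along the lateral = 12.72 m.


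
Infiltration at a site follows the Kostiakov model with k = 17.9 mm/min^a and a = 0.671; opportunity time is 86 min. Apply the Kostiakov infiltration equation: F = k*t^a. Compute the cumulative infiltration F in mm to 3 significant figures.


F = 17.9 * 86^0.671 = 356 mm
Therefore the cumulative infiltration F = 356 mm.


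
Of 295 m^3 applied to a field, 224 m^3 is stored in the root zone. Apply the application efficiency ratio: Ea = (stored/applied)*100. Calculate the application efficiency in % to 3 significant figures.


Ea = (224/295)*100 = 75.9 %
Therefore the application efficiency = 75.9 %.


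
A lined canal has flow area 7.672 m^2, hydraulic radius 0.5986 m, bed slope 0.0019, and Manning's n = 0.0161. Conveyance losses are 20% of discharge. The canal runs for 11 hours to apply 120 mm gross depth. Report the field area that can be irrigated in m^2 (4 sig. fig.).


Approach: apply Manning's equation with a conveyance and depth budget, Q = (1/n)*A*R^(2/3)*S^(1/2); Q_field = Q*(1-loss); Area = Q_field*t/(d/1000).
Step 1 — canal discharge (Manning's equation):
  Q = (1/0.0161) * 7.672 * 0.5986^(2/3) * 0.0019^(1/2) = 14.7531 m^3/s
Step 2 — delivered flow: Q_field = 14.7531*(1 - 20/100) = 11.8025 m^3/s
Step 3 — volume delivered: V = 11.8025 * 11*3600 = 467379 m^3
Step 4 — area served: A = V / (depth/1000) = 467379 / 0.12 = 3895000 m^2
Therefore the field area that can be irrigated = 3895000 m^2.


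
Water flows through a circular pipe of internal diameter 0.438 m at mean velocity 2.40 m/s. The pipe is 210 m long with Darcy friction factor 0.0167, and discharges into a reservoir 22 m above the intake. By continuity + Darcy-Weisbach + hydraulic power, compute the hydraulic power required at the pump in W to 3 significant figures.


Approach: apply continuity + Darcy-Weisbach + hydraulic power, Q = A*v; hf = f*(L/D)*(v^2/(2g)); H = static + hf; P = rho*g*Q*H.
Step 1 — flow rate (continuity, Q = A*v):
  A = pi*(0.438/2)^2 = 0.15067 m^2
  Q = 0.15067 * 2.40 = 0.36162 m^3/s
Step 2 — friction head loss (Darcy-Weisbach):
  hf = 0.0167 * (210/0.438) * (2.40^2 / (2*9.81))
  hf = 2.3506 m
Step 3 — total head: H = 22 + 2.3506 = 24.351 m
Step 4 — hydraulic power (P = rho*g*Q*H):
  P = 1000 * 9.81 * 0.36162 * 24.351 = 86400 W
Therefore the hydraulic power required at the pump = 86400 W.


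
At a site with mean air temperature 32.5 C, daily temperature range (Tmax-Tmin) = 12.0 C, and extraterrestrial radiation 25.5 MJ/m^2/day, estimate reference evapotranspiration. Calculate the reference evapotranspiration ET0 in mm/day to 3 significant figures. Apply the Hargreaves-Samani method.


Approach: apply the Hargreaves-Samani method, ET0 = 0.0023*(Tmean+17.8)*sqrt(Tmax-Tmin)*0.408*Ra.
ET0 = 0.0023*(32.5+17.8)*sqrt(12.0)*0.408*25.5 = 4.17 mm/day
Therefore the reference evapotranspiration ET0 = 4.17 mm/day.


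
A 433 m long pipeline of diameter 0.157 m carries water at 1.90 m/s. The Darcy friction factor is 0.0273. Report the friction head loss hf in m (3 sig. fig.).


Approach: apply the Darcy-Weisbach equation, hf = f*(L/D)*(v^2/(2g)).
hf = 0.0273 * (433/0.157) * (1.90^2 / (2*9.81))
hf = 13.9 m
Therefore the friction head loss hf = 13.9 m.


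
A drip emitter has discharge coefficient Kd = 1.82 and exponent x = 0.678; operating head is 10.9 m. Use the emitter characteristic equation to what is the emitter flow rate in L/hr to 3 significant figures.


Approach: apply the emitter characteristic equation, q = Kd * h^x.
q = 1.82 * 10.9^0.678 = 9.19 L/hr
Therefore the emitter flow rate = 9.19 L/hr.


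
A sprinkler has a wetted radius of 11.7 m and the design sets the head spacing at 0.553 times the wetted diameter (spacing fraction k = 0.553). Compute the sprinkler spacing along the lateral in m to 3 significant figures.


Approach: apply the sprinkler spacing rule (spacing as a fraction of wetted diameter), S = k*(2*R).
S = 0.553 * (2 * 11.7) = 12.9 m
Therefore the sprinkler spacing along the lateral = 12.9 m.


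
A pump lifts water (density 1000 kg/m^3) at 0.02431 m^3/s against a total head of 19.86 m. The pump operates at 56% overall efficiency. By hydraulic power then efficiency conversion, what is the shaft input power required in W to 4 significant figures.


Approach: apply hydraulic power then efficiency conversion, P = rho*g*Q*H; P_in = P/eta.
Step 1 — hydraulic power (P = rho*g*Q*H):
  P = 1000 * 9.81 * 0.02431 * 19.86 = 4736.23 W
Step 2 — input power: P_in = P/eta = 4736.23 / 0.56 = 8458 W
Therefore the shaft input power required = 8458 W.


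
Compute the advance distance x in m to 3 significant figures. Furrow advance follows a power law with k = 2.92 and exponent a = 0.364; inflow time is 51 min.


Approach: apply the power-law advance function, x = k*t^a.
x = 2.92 * 51^0.364 = 12.2 m
Therefore the advance distance x = 12.2 m.


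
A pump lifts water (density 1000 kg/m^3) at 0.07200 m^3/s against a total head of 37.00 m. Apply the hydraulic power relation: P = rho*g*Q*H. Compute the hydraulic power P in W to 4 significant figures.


P = 1000 * 9.81 * 0.07200 * 37.00 = 26130 W
Therefore the hydraulic power P = 26130 W.


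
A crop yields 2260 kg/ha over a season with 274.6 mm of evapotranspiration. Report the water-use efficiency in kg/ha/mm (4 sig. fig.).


Approach: apply the water-use efficiency ratio, WUE = yield/ET.
WUE = 2260 / 274.6 = 8.230 kg/ha/mm
Therefore the water-use efficiency = 8.230 kg/ha/mm.


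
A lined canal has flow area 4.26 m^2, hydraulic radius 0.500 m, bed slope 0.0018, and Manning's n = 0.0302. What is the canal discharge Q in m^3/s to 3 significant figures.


Approach: apply Manning's equation, Q = (1/n)*A*R^(2/3)*S^(1/2).
Q = (1/0.0302) * 4.26 * 0.500^(2/3) * 0.0018^(1/2) = 3.77 m^3/s
Therefore the canal discharge Q = 3.77 m^3/s.


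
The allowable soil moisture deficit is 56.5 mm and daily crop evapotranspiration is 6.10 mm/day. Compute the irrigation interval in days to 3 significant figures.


Approach: apply the irrigation interval relation, interval = SMD / ETc.
interval = 56.5 / 6.10 = 9.26 days
Therefore the irrigation interval = 9.26 days.


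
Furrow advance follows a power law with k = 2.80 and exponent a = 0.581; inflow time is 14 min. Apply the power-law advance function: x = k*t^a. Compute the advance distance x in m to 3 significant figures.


x = 2.80 * 14^0.581 = 13.0 m
Therefore the advance distance x = 13.0 m.


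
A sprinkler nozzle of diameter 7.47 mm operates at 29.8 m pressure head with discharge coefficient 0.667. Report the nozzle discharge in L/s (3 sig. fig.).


Approach: apply the orifice equation, Q = Cd*A*sqrt(2*g*h), A = pi*(d/2)^2.
A = pi*(7.47e-3/2)^2 = 4.3826e-05 m^2
Q = 0.667 * 4.3826e-05 * sqrt(2*9.81*29.8) * 1000 = 0.707 L/s
Therefore the nozzle discharge = 0.707 L/s.


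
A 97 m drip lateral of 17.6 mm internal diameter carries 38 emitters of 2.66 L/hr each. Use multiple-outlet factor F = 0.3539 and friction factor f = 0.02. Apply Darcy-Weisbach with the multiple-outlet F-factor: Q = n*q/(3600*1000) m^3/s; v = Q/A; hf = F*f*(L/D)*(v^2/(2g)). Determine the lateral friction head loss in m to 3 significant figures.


Q = 38*2.66/(3600*1000) = 2.8078e-05 m^3/s
A = pi*(17.6e-3/2)^2 = 2.4328e-04 m^2, so v = Q/A = 0.11541 m/s
hf = 0.3539*0.02*(97/0.0176)*(0.11541^2/(2*9.81)) = 0.0265 m
Therefore the lateral friction head loss = 0.0265 m.


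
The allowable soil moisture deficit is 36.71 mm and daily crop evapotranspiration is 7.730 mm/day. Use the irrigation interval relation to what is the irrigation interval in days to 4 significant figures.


Approach: apply the irrigation interval relation, interval = SMD / ETc.
interval = 36.71 / 7.730 = 4.749 days
Therefore the irrigation interval = 4.749 days.


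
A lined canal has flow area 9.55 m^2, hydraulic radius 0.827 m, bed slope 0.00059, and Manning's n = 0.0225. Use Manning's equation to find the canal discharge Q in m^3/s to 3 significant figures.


Approach: apply Manning's equation, Q = (1/n)*A*R^(2/3)*S^(1/2).
Q = (1/0.0225) * 9.55 * 0.827^(2/3) * 0.00059^(1/2) = 9.08 m^3/s
Therefore the canal discharge Q = 9.08 m^3/s.


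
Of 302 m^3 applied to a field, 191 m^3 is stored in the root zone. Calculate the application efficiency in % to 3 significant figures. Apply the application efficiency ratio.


Approach: apply the application efficiency ratio, Ea = (stored/applied)*100.
Ea = (191/302)*100 = 63.2 %
Therefore the application efficiency = 63.2 %.


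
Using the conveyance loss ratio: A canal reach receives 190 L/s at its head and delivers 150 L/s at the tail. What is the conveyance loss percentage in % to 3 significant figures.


Approach: apply the conveyance loss ratio, loss% = ((Q_head - Q_tail)/Q_head)*100.
loss = ((190 - 150)/190)*100 = 21.1 %
Therefore the conveyance loss percentage = 21.1 %.


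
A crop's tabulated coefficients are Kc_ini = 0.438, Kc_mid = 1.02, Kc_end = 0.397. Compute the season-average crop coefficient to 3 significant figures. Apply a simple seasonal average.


Approach: apply a simple seasonal average, Kc_avg = (Kc_ini + Kc_mid + Kc_end)/3.
Kc_avg = (0.438 + 1.02 + 0.397)/3 = 0.618
Therefore the season-average crop coefficient = 0.618.


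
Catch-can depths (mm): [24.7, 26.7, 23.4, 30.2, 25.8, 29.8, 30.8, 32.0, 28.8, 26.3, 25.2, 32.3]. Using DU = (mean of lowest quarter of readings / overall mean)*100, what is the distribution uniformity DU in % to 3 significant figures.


sorted lowest 3 of 12: [23.4, 24.7, 25.2] -> mean = 24.433 mm
overall mean = 28.000 mm
DU = (24.433/28.000)*100 = 87.3 %
Therefore the distribution uniformity DU = 87.3 %.


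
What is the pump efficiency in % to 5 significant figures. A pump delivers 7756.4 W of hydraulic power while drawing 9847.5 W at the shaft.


Approach: apply the efficiency ratio, eta = (P_out/P_in)*100.
eta = (7756.4 / 9847.5) * 100 = 78.765 %
Therefore the pump efficiency = 78.765 %.


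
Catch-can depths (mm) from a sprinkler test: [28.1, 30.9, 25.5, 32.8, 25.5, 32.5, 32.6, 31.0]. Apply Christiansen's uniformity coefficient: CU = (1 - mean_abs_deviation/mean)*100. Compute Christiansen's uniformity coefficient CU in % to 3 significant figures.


mean = 29.863 mm
mean |d_i - mean| = 2.6219 mm
CU = (1 - 2.6219/29.863)*100 = 91.2 %
Therefore Christiansen's uniformity coefficient CU = 91.2 %.


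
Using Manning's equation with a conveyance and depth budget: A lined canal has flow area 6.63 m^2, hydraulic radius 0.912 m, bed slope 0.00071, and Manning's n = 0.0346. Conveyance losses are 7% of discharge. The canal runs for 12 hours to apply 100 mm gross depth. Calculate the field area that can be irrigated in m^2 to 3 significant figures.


Approach: apply Manning's equation with a conveyance and depth budget, Q = (1/n)*A*R^(2/3)*S^(1/2); Q_field = Q*(1-loss); Area = Q_field*t/(d/1000).
Step 1 — canal discharge (Manning's equation):
  Q = (1/0.0346) * 6.63 * 0.912^(2/3) * 0.00071^(1/2) = 4.8017 m^3/s
Step 2 — delivered flow: Q_field = 4.8017*(1 - 7/100) = 4.4656 m^3/s
Step 3 — volume delivered: V = 4.4656 * 12*3600 = 192910 m^3
Step 4 — area served: A = V / (depth/1000) = 192910 / 0.1 = 1930000 m^2
Therefore the field area that can be irrigated = 1930000 m^2.
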